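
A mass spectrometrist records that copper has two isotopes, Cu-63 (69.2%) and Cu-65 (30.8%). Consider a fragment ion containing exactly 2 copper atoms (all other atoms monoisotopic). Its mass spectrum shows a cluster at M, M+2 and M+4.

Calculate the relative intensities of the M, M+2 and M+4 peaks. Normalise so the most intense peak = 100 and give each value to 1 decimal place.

100.0 : 89.0 : 19.8

Expanding (0.692 + 0.308)^2:
P(M) = 0.692^2 = 0.478864
P(M+2) = 2 × 0.692^1 × 0.308^1 = 0.426272
P(M+4) = 0.308^2 = 0.094864
The M peak is largest (0.478864); scaling to 100 gives 100.0 : 89.0 : 19.8.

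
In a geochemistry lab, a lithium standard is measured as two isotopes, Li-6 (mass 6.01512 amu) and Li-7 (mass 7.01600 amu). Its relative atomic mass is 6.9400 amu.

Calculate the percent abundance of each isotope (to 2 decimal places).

Li-6: 7.59%, Li-7: 92.41%

Writing the weighted mean with unknown fraction x of Li-6:
6.01512·x + 7.01600·(1 − x) = 6.9400
(6.01512 − 7.01600)·x = 6.9400 − 7.01600
x = -0.07600 / -1.00088 = 0.07593 → 7.59% Li-6, 92.41% Li-7.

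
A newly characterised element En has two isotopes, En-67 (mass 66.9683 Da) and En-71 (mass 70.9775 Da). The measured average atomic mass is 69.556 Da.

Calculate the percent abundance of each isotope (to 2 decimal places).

Writing the weighted mean with unknown fraction x of En-67:
66.9683·x + 70.9775·(1 − x) = 69.556
(66.9683 − 70.9775)·x = 69.556 − 70.9775
x = -1.4215 / -4.0092 = 0.35456 → 35.46% En-67, 64.54% En-71.

En-67: 35.46%, En-71: 64.54%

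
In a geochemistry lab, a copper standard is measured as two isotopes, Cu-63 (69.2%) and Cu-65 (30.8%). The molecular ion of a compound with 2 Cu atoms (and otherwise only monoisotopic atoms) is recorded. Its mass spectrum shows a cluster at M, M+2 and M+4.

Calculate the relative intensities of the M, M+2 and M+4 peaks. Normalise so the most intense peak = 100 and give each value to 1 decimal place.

Expanding (0.692 + 0.308)^2:
P(M) = 0.692^2 = 0.478864
P(M+2) = 2 × 0.692^1 × 0.308^1 = 0.426272
P(M+4) = 0.308^2 = 0.094864
The M peak is largest (0.478864); scaling to 100 gives 100.0 : 89.0 : 19.8.

100.0 : 89.0 : 19.8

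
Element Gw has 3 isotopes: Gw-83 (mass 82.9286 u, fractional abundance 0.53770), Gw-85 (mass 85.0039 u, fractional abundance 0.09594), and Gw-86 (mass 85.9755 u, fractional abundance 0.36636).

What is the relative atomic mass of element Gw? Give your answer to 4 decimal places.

Average mass = Σ (abundance × isotope mass) = 0.53770 × 82.9286 + 0.09594 × 85.0039 + 0.36636 × 85.9755
= 44.59071 + 8.15527 + 31.49798 = 84.24396 u

84.2440 u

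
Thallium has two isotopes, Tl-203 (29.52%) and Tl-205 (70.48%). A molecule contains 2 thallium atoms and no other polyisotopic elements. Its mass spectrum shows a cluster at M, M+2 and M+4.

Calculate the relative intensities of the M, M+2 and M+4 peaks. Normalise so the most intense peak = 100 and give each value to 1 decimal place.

17.5 : 83.8 : 100.0

Expanding (0.2952 + 0.7048)^2:
P(M) = 0.2952^2 = 0.087143
P(M+2) = 2 × 0.2952^1 × 0.7048^1 = 0.416114
P(M+4) = 0.7048^2 = 0.496743
The M+4 peak is largest (0.496743); scaling to 100 gives 17.5 : 83.8 : 100.0.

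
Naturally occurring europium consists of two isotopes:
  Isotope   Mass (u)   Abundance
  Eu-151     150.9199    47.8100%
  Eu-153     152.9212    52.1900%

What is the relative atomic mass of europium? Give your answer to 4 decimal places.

151.9644 u

Ar = Σ fᵢ·mᵢ = 0.478100 × 150.9199 + 0.521900 × 152.9212
= 72.15480 + 79.80957 = 151.96437 u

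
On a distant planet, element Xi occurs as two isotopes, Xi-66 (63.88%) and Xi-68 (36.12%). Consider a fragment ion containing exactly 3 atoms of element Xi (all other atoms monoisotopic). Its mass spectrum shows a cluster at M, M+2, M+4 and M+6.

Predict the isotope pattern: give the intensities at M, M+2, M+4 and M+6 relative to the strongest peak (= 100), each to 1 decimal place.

59.0 : 100.0 : 56.5 : 10.7

Each Xi atom is independently Xi-66 (p = 0.6388) or Xi-68 (q = 0.3612); the cluster is the binomial expansion (p + q)^3.
P(M) = 0.6388^3 = 0.260672
P(M+2) = 3 × 0.6388^2 × 0.3612^1 = 0.442180
P(M+4) = 3 × 0.6388^1 × 0.3612^2 = 0.250024
P(M+6) = 0.3612^3 = 0.047124
The M+2 peak is largest (0.442180); scaling to 100 gives 59.0 : 100.0 : 56.5 : 10.7.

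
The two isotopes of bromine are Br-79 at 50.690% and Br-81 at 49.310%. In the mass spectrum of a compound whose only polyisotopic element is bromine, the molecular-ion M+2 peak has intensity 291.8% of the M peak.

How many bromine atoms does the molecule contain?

With n Br atoms, P(M+2)/P(M) = C(n,1)·p^(n−1)q / p^n = n·q/p = n · 0.49310/0.50690.
n = 2.918 × 0.50690/0.49310 = 3.00 ≈ 3

3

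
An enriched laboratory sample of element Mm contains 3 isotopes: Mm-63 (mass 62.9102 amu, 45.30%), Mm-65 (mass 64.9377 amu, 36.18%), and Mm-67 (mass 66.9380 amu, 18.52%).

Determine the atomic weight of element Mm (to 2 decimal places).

Ar = Σ fᵢ·mᵢ = 0.4530 × 62.9102 + 0.3618 × 64.9377 + 0.1852 × 66.9380
= 28.49832 + 23.49446 + 12.39692 = 64.38970 amu

64.39 amu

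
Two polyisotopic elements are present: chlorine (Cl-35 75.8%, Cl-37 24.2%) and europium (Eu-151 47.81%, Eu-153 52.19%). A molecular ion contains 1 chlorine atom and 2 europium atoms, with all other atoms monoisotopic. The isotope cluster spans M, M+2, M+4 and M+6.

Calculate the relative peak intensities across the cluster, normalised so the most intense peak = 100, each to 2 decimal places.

39.96 : 100.00 : 75.47 : 15.20

Chlorine pattern (n=1): 0.7580 : 0.2420
Europium pattern (n=2): 0.22857961 : 0.49904078 : 0.27237961
Convolve the two distributions (both contribute in 2-u steps):
  M: 0.7580×0.22857961 = 0.173263
  M+2: 0.7580×0.49904078 + 0.2420×0.22857961 = 0.433589
  M+4: 0.7580×0.27237961 + 0.2420×0.49904078 = 0.327232
  M+6: 0.2420×0.27237961 = 0.065916
Scale to base peak (0.433589) = 100: 39.96 : 100.00 : 75.47 : 15.20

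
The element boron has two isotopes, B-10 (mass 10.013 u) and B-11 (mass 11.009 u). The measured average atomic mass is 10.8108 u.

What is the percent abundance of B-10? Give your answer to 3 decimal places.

Writing the weighted mean with unknown fraction x of B-10:
10.013·x + 11.009·(1 − x) = 10.8108
(10.013 − 11.009)·x = 10.8108 − 11.009
x = -0.1982 / -0.996 = 0.19900 → 19.900% B-10, 80.100% B-11.

19.900%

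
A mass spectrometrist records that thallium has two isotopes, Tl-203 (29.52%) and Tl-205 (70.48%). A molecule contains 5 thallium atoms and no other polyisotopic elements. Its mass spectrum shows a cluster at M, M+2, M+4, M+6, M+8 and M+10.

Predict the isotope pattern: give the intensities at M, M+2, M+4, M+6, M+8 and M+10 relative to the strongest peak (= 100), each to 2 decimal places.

Expanding (0.2952 + 0.7048)^5:
P(M) = 0.2952^5 = 0.002242
P(M+2) = 5 × 0.2952^4 × 0.7048^1 = 0.026761
P(M+4) = 10 × 0.2952^3 × 0.7048^2 = 0.127785
P(M+6) = 10 × 0.2952^2 × 0.7048^3 = 0.305092
P(M+8) = 5 × 0.2952^1 × 0.7048^4 = 0.364208
P(M+10) = 0.7048^5 = 0.173912
The M+8 peak is largest (0.364208); scaling to 100 gives 0.62 : 7.35 : 35.09 : 83.77 : 100.00 : 47.75.

0.62 : 7.35 : 35.09 : 83.77 : 100.00 : 47.75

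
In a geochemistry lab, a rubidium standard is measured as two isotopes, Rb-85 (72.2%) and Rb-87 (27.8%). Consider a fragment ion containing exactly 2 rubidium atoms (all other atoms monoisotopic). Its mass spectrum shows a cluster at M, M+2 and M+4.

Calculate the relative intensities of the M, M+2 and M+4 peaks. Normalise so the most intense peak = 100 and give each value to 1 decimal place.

100.0 : 77.0 : 14.8

The 2 Rb atoms are independent, so intensities follow the terms of (0.722 + 0.278)^2.
P(M) = 0.722^2 = 0.521284
P(M+2) = 2 × 0.722^1 × 0.278^1 = 0.401432
P(M+4) = 0.278^2 = 0.077284
The M peak is largest (0.521284); scaling to 100 gives 100.0 : 77.0 : 14.8.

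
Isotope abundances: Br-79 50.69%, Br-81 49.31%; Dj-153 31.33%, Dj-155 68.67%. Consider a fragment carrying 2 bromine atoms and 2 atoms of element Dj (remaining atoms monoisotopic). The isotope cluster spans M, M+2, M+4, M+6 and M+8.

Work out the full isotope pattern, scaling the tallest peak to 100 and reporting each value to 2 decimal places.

Bromine pattern (n=2): 0.25694761 : 0.49990478 : 0.24314761
Element Dj pattern (n=2): 0.09815689 : 0.43028622 : 0.47155689
Convolve the two distributions (both contribute in 2-u steps):
  M: 0.25694761×0.09815689 = 0.025221
  M+2: 0.25694761×0.43028622 + 0.49990478×0.09815689 = 0.159630
  M+4: 0.25694761×0.47155689 + 0.49990478×0.43028622 + 0.24314761×0.09815689 = 0.360134
  M+6: 0.49990478×0.47155689 + 0.24314761×0.43028622 = 0.340357
  M+8: 0.24314761×0.47155689 = 0.114658
Scale to base peak (0.360134) = 100: 7.00 : 44.33 : 100.00 : 94.51 : 31.84

7.00 : 44.33 : 100.00 : 94.51 : 31.84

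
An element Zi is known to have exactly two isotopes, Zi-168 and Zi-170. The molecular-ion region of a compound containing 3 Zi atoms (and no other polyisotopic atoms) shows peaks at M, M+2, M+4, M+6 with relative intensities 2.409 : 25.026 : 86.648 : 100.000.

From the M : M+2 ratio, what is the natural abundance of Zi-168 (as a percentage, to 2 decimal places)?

If p is the fraction of Zi that is Zi-168, then I(M+2)/I(M) = [C(3,1)·p^2·(1−p)] / p^3 = 3·(1−p)/p = 25.026/2.409 = 10.3885
(1−p)/p = 10.3885/3 = 3.4628  ⇒  p = 1/(1 + 3.4628) = 0.2241
Zi-168: 22.41%, Zi-170: 77.59%.

22.41%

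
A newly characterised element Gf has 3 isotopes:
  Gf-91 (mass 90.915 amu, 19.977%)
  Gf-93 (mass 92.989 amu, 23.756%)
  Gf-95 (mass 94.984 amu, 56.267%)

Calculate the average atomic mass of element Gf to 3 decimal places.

Average mass = Σ (abundance × isotope mass) = 0.19977 × 90.915 + 0.23756 × 92.989 + 0.56267 × 94.984
= 18.1621 + 22.0905 + 53.4446 = 93.6972 amu

93.697 amu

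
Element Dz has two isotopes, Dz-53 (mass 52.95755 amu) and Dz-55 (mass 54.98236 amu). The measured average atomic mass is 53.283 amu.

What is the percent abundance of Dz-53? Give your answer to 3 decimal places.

With x = fraction of Dz-53 (so Dz-55 is 1 − x):
52.95755·x + 54.98236·(1 − x) = 53.283
(52.95755 − 54.98236)·x = 53.283 − 54.98236
x = -1.69936 / -2.02481 = 0.83927 → 83.927% Dz-53, 16.073% Dz-55.

83.927%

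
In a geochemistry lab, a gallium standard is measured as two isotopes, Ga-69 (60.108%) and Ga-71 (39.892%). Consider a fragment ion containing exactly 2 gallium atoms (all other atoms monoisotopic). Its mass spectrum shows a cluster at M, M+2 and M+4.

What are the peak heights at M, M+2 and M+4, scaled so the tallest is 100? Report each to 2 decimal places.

The 2 Ga atoms are independent, so intensities follow the terms of (0.60108 + 0.39892)^2.
P(M) = 0.60108^2 = 0.361297
P(M+2) = 2 × 0.60108^1 × 0.39892^1 = 0.479566
P(M+4) = 0.39892^2 = 0.159137
The M+2 peak is largest (0.479566); scaling to 100 gives 75.34 : 100.00 : 33.18.

75.34 : 100.00 : 33.18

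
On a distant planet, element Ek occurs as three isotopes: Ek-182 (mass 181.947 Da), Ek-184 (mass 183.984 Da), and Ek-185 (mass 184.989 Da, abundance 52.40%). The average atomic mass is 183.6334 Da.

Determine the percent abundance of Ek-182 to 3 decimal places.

43.064%

The remaining 47.60% is split between Ek-182 (fraction x) and Ek-184 (fraction 0.4760 − x).
Substituting: 181.947x + 183.984(0.4760 − x) = 86.699164
(181.947 − 183.984)x = -0.87722  ⇒  x = 0.43064, y = 0.04536
Ek-182: 43.064%, Ek-184: 4.536%.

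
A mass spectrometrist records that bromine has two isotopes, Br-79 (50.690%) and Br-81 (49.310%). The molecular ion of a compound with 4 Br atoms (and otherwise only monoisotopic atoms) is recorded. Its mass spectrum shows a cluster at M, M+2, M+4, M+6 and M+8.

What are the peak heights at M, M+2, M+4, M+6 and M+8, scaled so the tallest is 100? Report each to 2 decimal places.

Each Br atom is independently Br-79 (p = 0.50690) or Br-81 (q = 0.49310); the cluster is the binomial expansion (p + q)^4.
P(M) = 0.50690^4 = 0.066022
P(M+2) = 4 × 0.50690^3 × 0.49310^1 = 0.256899
P(M+4) = 6 × 0.50690^2 × 0.49310^2 = 0.374857
P(M+6) = 4 × 0.50690^1 × 0.49310^3 = 0.243101
P(M+8) = 0.49310^4 = 0.059121
The M+4 peak is largest (0.374857); scaling to 100 gives 17.61 : 68.53 : 100.00 : 64.85 : 15.77.

17.61 : 68.53 : 100.00 : 64.85 : 15.77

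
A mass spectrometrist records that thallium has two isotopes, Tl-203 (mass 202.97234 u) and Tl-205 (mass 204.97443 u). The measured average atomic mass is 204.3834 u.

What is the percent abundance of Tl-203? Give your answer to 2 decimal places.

29.52%

Writing the weighted mean with unknown fraction x of Tl-203:
202.97234·x + 204.97443·(1 − x) = 204.3834
(202.97234 − 204.97443)·x = 204.3834 − 204.97443
x = -0.59103 / -2.00209 = 0.29521 → 29.52% Tl-203, 70.48% Tl-205.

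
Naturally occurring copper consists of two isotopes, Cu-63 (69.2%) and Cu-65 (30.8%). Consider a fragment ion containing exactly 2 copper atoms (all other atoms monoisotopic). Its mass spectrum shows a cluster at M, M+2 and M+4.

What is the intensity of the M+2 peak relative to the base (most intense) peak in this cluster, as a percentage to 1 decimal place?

89.0%

Term probabilities: M 0.4789, M+2 0.4263, M+4 0.0949. Base peak = M.
P(M) = C(2,0) × 0.692^2 × 0.308^0 = 1 × 0.478864 × 1.0000 = 0.478864 (base)
P(M+2) = C(2,1) × 0.692^1 × 0.308^1 = 2 × 0.6920 × 0.3080 = 0.426272
Relative intensity = 0.426272 / 0.478864 × 100 = 89.0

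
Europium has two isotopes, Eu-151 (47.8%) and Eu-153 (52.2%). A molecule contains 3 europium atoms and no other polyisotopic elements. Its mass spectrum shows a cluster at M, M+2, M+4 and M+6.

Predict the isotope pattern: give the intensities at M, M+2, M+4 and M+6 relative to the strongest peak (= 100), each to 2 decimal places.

Expanding (0.478 + 0.522)^3:
P(M) = 0.478^3 = 0.109215
P(M+2) = 3 × 0.478^2 × 0.522^1 = 0.357806
P(M+4) = 3 × 0.478^1 × 0.522^2 = 0.390742
P(M+6) = 0.522^3 = 0.142237
The M+4 peak is largest (0.390742); scaling to 100 gives 27.95 : 91.57 : 100.00 : 36.40.

27.95 : 91.57 : 100.00 : 36.40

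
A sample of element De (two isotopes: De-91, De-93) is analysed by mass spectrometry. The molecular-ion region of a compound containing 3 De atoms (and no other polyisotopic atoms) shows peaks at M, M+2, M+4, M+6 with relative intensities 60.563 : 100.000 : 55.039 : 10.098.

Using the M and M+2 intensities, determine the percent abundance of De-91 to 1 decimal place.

64.5%

Let p = fractional abundance of De-91. I(M+2)/I(M) = [C(3,1)·p^2·(1−p)] / p^3 = 3·(1−p)/p = 100.000/60.563 = 1.6512
(1−p)/p = 1.6512/3 = 0.5504  ⇒  p = 1/(1 + 0.5504) = 0.6450
De-91: 64.5%, De-93: 35.5%.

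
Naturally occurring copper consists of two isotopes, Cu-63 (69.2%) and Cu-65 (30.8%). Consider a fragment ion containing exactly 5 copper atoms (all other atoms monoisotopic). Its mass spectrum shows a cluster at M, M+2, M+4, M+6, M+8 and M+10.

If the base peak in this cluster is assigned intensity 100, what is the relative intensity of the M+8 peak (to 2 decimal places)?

Term probabilities: M 0.1587, M+2 0.3531, M+4 0.3144, M+6 0.1399, M+8 0.0311, M+10 0.0028. Base peak = M+2.
P(M+2) = C(5,1) × 0.692^4 × 0.308^1 = 5 × 0.22931073 × 0.3080 = 0.353139 (base)
P(M+8) = C(5,4) × 0.692^1 × 0.308^4 = 5 × 0.6920 × 0.00899918 = 0.031137
Relative intensity = 0.031137 / 0.353139 × 100 = 8.82

8.82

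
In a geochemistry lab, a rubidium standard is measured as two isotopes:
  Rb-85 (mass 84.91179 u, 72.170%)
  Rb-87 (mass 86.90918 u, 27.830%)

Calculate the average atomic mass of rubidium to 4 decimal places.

Ar = Σ fᵢ·mᵢ = 0.72170 × 84.91179 + 0.27830 × 86.90918
= 61.280839 + 24.186825 = 85.467664 u

85.4677 u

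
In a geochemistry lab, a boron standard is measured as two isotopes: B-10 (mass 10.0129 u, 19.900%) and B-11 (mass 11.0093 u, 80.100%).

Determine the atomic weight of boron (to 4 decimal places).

10.8110 u

Ar = Σ fᵢ·mᵢ = 0.19900 × 10.0129 + 0.80100 × 11.0093
= 1.99257 + 8.81845 = 10.81102 u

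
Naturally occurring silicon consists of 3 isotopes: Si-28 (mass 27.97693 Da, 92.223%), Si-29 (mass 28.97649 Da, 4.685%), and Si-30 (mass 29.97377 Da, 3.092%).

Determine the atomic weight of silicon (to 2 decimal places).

Weight each isotope mass by its fractional abundance: 0.92223 × 27.97693 + 0.04685 × 28.97649 + 0.03092 × 29.97377
= 25.801164 + 1.357549 + 0.926789 = 28.085502 Da

28.09 Da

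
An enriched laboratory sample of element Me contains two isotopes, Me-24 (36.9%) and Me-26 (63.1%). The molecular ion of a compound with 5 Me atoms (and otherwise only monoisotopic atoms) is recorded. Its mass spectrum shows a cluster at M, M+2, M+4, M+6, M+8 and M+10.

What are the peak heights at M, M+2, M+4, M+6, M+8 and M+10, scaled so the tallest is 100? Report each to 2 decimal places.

The 5 Me atoms are independent, so intensities follow the terms of (0.369 + 0.631)^5.
P(M) = 0.369^5 = 0.006841
P(M+2) = 5 × 0.369^4 × 0.631^1 = 0.058493
P(M+4) = 10 × 0.369^3 × 0.631^2 = 0.200050
P(M+6) = 10 × 0.369^2 × 0.631^3 = 0.342090
P(M+8) = 5 × 0.369^1 × 0.631^4 = 0.292492
P(M+10) = 0.631^5 = 0.100034
The M+6 peak is largest (0.342090); scaling to 100 gives 2.00 : 17.10 : 58.48 : 100.00 : 85.50 : 29.24.

2.00 : 17.10 : 58.48 : 100.00 : 85.50 : 29.24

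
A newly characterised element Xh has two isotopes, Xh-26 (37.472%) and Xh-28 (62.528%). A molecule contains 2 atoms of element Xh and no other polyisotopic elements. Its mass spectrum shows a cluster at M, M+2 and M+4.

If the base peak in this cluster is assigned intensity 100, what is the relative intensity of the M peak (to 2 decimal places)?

Term probabilities: M 0.1404, M+2 0.4686, M+4 0.3910. Base peak = M+2.
P(M+2) = C(2,1) × 0.37472^1 × 0.62528^1 = 2 × 0.37472 × 0.62528 = 0.468610 (base)
P(M) = C(2,0) × 0.37472^2 × 0.62528^0 = 1 × 0.14041508 × 1.0000 = 0.140415
Relative intensity = 0.140415 / 0.468610 × 100 = 29.96

29.96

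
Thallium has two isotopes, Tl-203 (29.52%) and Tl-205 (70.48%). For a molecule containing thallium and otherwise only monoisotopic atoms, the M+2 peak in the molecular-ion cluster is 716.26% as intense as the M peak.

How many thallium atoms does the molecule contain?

With n Tl atoms, P(M+2)/P(M) = C(n,1)·p^(n−1)q / p^n = n·q/p = n · 0.7048/0.2952.
n = 7.1626 × 0.2952/0.7048 = 3.00 ≈ 3

3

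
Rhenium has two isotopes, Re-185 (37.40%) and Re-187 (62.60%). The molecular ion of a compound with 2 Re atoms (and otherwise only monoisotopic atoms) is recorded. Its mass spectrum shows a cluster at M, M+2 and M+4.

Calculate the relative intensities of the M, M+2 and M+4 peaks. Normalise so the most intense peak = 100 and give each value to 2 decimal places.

Each Re atom is independently Re-185 (p = 0.3740) or Re-187 (q = 0.6260); the cluster is the binomial expansion (p + q)^2.
P(M) = 0.3740^2 = 0.139876
P(M+2) = 2 × 0.3740^1 × 0.6260^1 = 0.468248
P(M+4) = 0.6260^2 = 0.391876
The M+2 peak is largest (0.468248); scaling to 100 gives 29.87 : 100.00 : 83.69.

29.87 : 100.00 : 83.69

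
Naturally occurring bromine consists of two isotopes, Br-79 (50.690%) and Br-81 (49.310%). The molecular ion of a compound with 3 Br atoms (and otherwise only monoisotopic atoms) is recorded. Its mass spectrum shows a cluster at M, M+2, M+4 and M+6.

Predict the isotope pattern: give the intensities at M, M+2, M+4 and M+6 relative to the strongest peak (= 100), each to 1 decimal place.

Each Br atom is independently Br-79 (p = 0.50690) or Br-81 (q = 0.49310); the cluster is the binomial expansion (p + q)^3.
P(M) = 0.50690^3 = 0.130247
P(M+2) = 3 × 0.50690^2 × 0.49310^1 = 0.380103
P(M+4) = 3 × 0.50690^1 × 0.49310^2 = 0.369755
P(M+6) = 0.49310^3 = 0.119896
The M+2 peak is largest (0.380103); scaling to 100 gives 34.3 : 100.0 : 97.3 : 31.5.

34.3 : 100.0 : 97.3 : 31.5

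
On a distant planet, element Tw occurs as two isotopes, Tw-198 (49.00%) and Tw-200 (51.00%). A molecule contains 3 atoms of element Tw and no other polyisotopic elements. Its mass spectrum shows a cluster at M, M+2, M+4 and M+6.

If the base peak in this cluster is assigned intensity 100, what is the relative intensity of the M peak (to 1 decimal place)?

30.8

(0.4900 + 0.5100)^3 gives M 0.1176, M+2 0.3674, M+4 0.3823, M+6 0.1327; the largest is M+4.
P(M+4) = C(3,2) × 0.4900^1 × 0.5100^2 = 3 × 0.4900 × 0.2601 = 0.382347 (base)
P(M) = C(3,0) × 0.4900^3 × 0.5100^0 = 1 × 0.117649 × 1.0000 = 0.117649
Relative intensity = 0.117649 / 0.382347 × 100 = 30.8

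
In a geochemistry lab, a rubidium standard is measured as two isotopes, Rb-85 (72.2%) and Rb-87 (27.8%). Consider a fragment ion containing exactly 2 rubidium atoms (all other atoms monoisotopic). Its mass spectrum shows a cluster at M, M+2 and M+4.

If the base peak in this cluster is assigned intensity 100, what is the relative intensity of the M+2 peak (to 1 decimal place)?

Term probabilities: M 0.5213, M+2 0.4014, M+4 0.0773. Base peak = M.
P(M) = C(2,0) × 0.722^2 × 0.278^0 = 1 × 0.521284 × 1.0000 = 0.521284 (base)
P(M+2) = C(2,1) × 0.722^1 × 0.278^1 = 2 × 0.7220 × 0.2780 = 0.401432
Relative intensity = 0.401432 / 0.521284 × 100 = 77.0

77.0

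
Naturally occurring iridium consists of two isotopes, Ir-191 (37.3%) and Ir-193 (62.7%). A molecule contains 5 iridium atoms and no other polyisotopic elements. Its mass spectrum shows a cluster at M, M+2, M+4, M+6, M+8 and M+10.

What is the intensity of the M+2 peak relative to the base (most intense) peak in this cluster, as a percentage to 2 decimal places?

(0.373 + 0.627)^5 gives M 0.0072, M+2 0.0607, M+4 0.2040, M+6 0.3429, M+8 0.2882, M+10 0.0969; the largest is M+6.
P(M+6) = C(5,3) × 0.373^2 × 0.627^3 = 10 × 0.139129 × 0.24649188 = 0.342942 (base)
P(M+2) = C(5,1) × 0.373^4 × 0.627^1 = 5 × 0.01935688 × 0.6270 = 0.060684
Relative intensity = 0.060684 / 0.342942 × 100 = 17.70

17.70%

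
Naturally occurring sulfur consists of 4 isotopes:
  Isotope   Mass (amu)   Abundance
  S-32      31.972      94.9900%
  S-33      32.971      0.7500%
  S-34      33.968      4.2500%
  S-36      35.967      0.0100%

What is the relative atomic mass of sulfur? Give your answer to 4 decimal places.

32.0647 amu

Ar = Σ fᵢ·mᵢ = 0.949900 × 31.972 + 0.007500 × 32.971 + 0.042500 × 33.968 + 0.000100 × 35.967
= 30.37020 + 0.24728 + 1.44364 + 0.00360 = 32.06472 amu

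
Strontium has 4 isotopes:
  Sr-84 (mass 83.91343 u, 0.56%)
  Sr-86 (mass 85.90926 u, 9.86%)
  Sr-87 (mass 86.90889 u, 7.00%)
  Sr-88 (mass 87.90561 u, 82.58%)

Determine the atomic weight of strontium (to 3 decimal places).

87.617 u

Ar = Σ fᵢ·mᵢ = 0.0056 × 83.91343 + 0.0986 × 85.90926 + 0.0700 × 86.90889 + 0.8258 × 87.90561
= 0.469915 + 8.470653 + 6.083622 + 72.592453 = 87.616643 u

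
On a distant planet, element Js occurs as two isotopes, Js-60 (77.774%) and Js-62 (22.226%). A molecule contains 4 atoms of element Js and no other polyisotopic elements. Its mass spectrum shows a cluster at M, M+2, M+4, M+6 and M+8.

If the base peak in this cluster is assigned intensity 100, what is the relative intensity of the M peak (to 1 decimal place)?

87.5

(0.77774 + 0.22226)^4 gives M 0.3659, M+2 0.4182, M+4 0.1793, M+6 0.0342, M+8 0.0024; the largest is M+2.
P(M+2) = C(4,1) × 0.77774^3 × 0.22226^1 = 4 × 0.47043899 × 0.22226 = 0.418239 (base)
P(M) = C(4,0) × 0.77774^4 × 0.22226^0 = 1 × 0.36587922 × 1.0000 = 0.365879
Relative intensity = 0.365879 / 0.418239 × 100 = 87.5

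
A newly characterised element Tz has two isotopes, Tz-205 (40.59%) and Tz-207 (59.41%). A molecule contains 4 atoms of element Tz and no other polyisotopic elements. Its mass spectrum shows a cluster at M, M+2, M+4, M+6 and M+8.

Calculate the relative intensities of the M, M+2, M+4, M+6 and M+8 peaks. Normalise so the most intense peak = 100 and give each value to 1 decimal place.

7.8 : 45.5 : 100.0 : 97.6 : 35.7

The 4 Tz atoms are independent, so intensities follow the terms of (0.4059 + 0.5941)^4.
P(M) = 0.4059^4 = 0.027144
P(M+2) = 4 × 0.4059^3 × 0.5941^1 = 0.158919
P(M+4) = 6 × 0.4059^2 × 0.5941^2 = 0.348906
P(M+6) = 4 × 0.4059^1 × 0.5941^3 = 0.340453
P(M+8) = 0.5941^4 = 0.124577
The M+4 peak is largest (0.348906); scaling to 100 gives 7.8 : 45.5 : 100.0 : 97.6 : 35.7.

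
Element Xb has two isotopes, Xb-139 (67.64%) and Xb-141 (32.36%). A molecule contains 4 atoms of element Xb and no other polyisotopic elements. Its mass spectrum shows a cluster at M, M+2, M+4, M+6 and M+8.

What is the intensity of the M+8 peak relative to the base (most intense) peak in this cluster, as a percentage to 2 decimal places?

Binomial terms of (0.6764 + 0.3236)^4: M 0.2093, M+2 0.4006, M+4 0.2875, M+6 0.0917, M+8 0.0110 → M+2 is the base peak.
P(M+2) = C(4,1) × 0.6764^3 × 0.3236^1 = 4 × 0.30946447 × 0.3236 = 0.400571 (base)
P(M+8) = C(4,4) × 0.6764^0 × 0.3236^4 = 1 × 1.0000 × 0.01096564 = 0.010966
Relative intensity = 0.010966 / 0.400571 × 100 = 2.74

2.74%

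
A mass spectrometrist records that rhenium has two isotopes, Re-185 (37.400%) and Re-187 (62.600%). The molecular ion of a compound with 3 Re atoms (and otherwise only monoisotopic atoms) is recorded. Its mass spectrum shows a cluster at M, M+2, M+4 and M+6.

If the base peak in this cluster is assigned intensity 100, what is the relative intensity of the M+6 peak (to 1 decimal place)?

(0.37400 + 0.62600)^3 gives M 0.0523, M+2 0.2627, M+4 0.4397, M+6 0.2453; the largest is M+4.
P(M+4) = C(3,2) × 0.37400^1 × 0.62600^2 = 3 × 0.3740 × 0.391876 = 0.439685 (base)
P(M+6) = C(3,3) × 0.37400^0 × 0.62600^3 = 1 × 1.0000 × 0.24531438 = 0.245314
Relative intensity = 0.245314 / 0.439685 × 100 = 55.8

55.8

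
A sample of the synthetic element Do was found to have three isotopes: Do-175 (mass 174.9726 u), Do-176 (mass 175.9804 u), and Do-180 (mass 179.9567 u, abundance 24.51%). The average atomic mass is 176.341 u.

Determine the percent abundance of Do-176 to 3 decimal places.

The remaining 75.49% is split between Do-175 (fraction x) and Do-176 (fraction 0.7549 − x).
Substituting: 174.9726x + 175.9804(0.7549 − x) = 132.23361283
(174.9726 − 175.9804)x = -0.61399113  ⇒  x = 0.60924, y = 0.14566
Do-175: 60.924%, Do-176: 14.566%.

14.566%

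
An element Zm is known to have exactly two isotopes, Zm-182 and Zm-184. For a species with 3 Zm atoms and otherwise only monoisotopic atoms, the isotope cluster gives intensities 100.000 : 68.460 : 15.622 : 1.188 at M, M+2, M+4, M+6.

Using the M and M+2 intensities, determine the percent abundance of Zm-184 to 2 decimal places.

If p is the fraction of Zm that is Zm-182, then I(M+2)/I(M) = [C(3,1)·p^2·(1−p)] / p^3 = 3·(1−p)/p = 68.460/100.000 = 0.6846
(1−p)/p = 0.6846/3 = 0.2282  ⇒  p = 1/(1 + 0.2282) = 0.8142
Zm-182: 81.42%, Zm-184: 18.58%.

18.58%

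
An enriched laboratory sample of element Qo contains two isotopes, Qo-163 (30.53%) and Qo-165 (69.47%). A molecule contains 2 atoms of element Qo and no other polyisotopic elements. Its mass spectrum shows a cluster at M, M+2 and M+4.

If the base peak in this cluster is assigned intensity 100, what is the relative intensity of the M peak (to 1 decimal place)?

Binomial terms of (0.3053 + 0.6947)^2: M 0.0932, M+2 0.4242, M+4 0.4826 → M+4 is the base peak.
P(M+4) = C(2,2) × 0.3053^0 × 0.6947^2 = 1 × 1.0000 × 0.48260809 = 0.482608 (base)
P(M) = C(2,0) × 0.3053^2 × 0.6947^0 = 1 × 0.09320809 × 1.0000 = 0.093208
Relative intensity = 0.093208 / 0.482608 × 100 = 19.3

19.3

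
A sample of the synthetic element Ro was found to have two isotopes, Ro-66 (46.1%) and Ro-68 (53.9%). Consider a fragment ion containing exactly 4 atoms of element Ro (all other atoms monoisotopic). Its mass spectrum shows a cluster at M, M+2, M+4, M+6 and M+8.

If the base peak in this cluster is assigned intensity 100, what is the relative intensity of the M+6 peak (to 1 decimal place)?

77.9

(0.461 + 0.539)^4 gives M 0.0452, M+2 0.2112, M+4 0.3705, M+6 0.2888, M+8 0.0844; the largest is M+4.
P(M+4) = C(4,2) × 0.461^2 × 0.539^2 = 6 × 0.212521 × 0.290521 = 0.370451 (base)
P(M+6) = C(4,3) × 0.461^1 × 0.539^3 = 4 × 0.4610 × 0.15659082 = 0.288753
Relative intensity = 0.288753 / 0.370451 × 100 = 77.9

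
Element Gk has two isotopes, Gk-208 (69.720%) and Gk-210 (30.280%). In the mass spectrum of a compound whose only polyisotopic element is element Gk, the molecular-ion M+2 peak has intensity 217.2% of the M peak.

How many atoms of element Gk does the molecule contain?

For n independent Gk atoms, I(M+2)/I(M) = n · (abundance Gk-210) / (abundance Gk-208) = n · 0.30280/0.69720.
n = 2.172 × 0.69720/0.30280 = 5.00 ≈ 5

5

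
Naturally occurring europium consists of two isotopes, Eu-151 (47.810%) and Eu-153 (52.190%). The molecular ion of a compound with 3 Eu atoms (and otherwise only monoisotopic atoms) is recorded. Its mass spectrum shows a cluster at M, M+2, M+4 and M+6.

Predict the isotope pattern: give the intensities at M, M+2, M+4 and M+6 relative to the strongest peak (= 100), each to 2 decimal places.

27.97 : 91.61 : 100.00 : 36.39

The 3 Eu atoms are independent, so intensities follow the terms of (0.47810 + 0.52190)^3.
P(M) = 0.47810^3 = 0.109284
P(M+2) = 3 × 0.47810^2 × 0.52190^1 = 0.357887
P(M+4) = 3 × 0.47810^1 × 0.52190^2 = 0.390674
P(M+6) = 0.52190^3 = 0.142155
The M+4 peak is largest (0.390674); scaling to 100 gives 27.97 : 91.61 : 100.00 : 36.39.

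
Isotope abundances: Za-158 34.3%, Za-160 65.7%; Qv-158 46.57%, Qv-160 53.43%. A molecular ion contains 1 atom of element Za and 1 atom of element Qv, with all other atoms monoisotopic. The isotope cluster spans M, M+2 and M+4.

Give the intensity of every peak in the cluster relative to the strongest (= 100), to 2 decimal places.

Element Za pattern (n=1): 0.3430 : 0.6570
Element Qv pattern (n=1): 0.4657 : 0.5343
Convolve the two distributions (both contribute in 2-u steps):
  M: 0.3430×0.4657 = 0.159735
  M+2: 0.3430×0.5343 + 0.6570×0.4657 = 0.489230
  M+4: 0.6570×0.5343 = 0.351035
Scale to base peak (0.489230) = 100: 32.65 : 100.00 : 71.75

32.65 : 100.00 : 71.75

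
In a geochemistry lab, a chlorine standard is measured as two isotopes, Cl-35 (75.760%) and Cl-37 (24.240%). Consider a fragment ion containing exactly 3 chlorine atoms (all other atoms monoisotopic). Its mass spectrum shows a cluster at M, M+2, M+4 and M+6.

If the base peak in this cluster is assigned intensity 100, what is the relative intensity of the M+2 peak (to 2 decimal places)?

(0.75760 + 0.24240)^3 gives M 0.4348, M+2 0.4174, M+4 0.1335, M+6 0.0142; the largest is M.
P(M) = C(3,0) × 0.75760^3 × 0.24240^0 = 1 × 0.4348304 × 1.0000 = 0.434830 (base)
P(M+2) = C(3,1) × 0.75760^2 × 0.24240^1 = 3 × 0.57395776 × 0.2424 = 0.417382
Relative intensity = 0.417382 / 0.434830 × 100 = 95.99

95.99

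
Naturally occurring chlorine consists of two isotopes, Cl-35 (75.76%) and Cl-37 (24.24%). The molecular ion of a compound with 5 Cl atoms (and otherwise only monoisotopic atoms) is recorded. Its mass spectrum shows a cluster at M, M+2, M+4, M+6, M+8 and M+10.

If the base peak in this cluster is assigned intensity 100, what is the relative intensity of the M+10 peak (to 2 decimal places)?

0.21

Term probabilities: M 0.2496, M+2 0.3993, M+4 0.2555, M+6 0.0817, M+8 0.0131, M+10 0.0008. Base peak = M+2.
P(M+2) = C(5,1) × 0.7576^4 × 0.2424^1 = 5 × 0.32942751 × 0.2424 = 0.399266 (base)
P(M+10) = C(5,5) × 0.7576^0 × 0.2424^5 = 1 × 1.0000 × 0.00083688 = 0.000837
Relative intensity = 0.000837 / 0.399266 × 100 = 0.21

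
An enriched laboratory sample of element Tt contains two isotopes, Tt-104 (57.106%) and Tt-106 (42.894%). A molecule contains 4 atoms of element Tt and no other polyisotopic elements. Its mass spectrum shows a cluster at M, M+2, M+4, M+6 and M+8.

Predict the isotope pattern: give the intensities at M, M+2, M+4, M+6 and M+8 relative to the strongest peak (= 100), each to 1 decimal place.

29.5 : 88.8 : 100.0 : 50.1 : 9.4

Each Tt atom is independently Tt-104 (p = 0.57106) or Tt-106 (q = 0.42894); the cluster is the binomial expansion (p + q)^4.
P(M) = 0.57106^4 = 0.106347
P(M+2) = 4 × 0.57106^3 × 0.42894^1 = 0.319523
P(M+4) = 6 × 0.57106^2 × 0.42894^2 = 0.360004
P(M+6) = 4 × 0.57106^1 × 0.42894^3 = 0.180273
P(M+8) = 0.42894^4 = 0.033852
The M+4 peak is largest (0.360004); scaling to 100 gives 29.5 : 88.8 : 100.0 : 50.1 : 9.4.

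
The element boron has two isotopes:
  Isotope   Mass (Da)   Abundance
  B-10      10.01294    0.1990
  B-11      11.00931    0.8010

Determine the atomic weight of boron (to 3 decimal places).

10.811 Da

Ar = Σ fᵢ·mᵢ = 0.1990 × 10.01294 + 0.8010 × 11.00931
= 1.992575 + 8.818457 = 10.811032 Da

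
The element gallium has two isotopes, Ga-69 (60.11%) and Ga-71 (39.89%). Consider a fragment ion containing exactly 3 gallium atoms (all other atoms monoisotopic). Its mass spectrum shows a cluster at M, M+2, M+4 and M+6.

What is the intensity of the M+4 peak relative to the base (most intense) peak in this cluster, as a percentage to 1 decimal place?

(0.6011 + 0.3989)^3 gives M 0.2172, M+2 0.4324, M+4 0.2869, M+6 0.0635; the largest is M+2.
P(M+2) = C(3,1) × 0.6011^2 × 0.3989^1 = 3 × 0.36132121 × 0.3989 = 0.432393 (base)
P(M+4) = C(3,2) × 0.6011^1 × 0.3989^2 = 3 × 0.6011 × 0.15912121 = 0.286943
Relative intensity = 0.286943 / 0.432393 × 100 = 66.4

66.4%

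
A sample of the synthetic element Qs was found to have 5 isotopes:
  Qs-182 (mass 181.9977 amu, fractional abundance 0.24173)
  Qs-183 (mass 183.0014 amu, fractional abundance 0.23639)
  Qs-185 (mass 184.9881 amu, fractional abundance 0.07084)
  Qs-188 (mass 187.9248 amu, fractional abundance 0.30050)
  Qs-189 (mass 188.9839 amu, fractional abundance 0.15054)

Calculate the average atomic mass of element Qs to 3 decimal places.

185.280 amu

Average mass = Σ (abundance × isotope mass) = 0.24173 × 181.9977 + 0.23639 × 183.0014 + 0.07084 × 184.9881 + 0.30050 × 187.9248 + 0.15054 × 188.9839
= 43.99430 + 43.25970 + 13.10456 + 56.47140 + 28.44964 = 185.27960 amu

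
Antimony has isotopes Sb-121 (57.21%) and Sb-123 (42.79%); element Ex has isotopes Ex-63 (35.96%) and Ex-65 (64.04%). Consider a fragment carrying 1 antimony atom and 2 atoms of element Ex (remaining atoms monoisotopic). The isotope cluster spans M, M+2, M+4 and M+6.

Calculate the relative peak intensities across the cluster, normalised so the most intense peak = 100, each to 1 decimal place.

17.1 : 73.9 : 100.0 : 40.6

Antimony pattern (n=1): 0.5721 : 0.4279
Element Ex pattern (n=2): 0.12931216 : 0.46057568 : 0.41011216
Convolve the two distributions (both contribute in 2-u steps):
  M: 0.5721×0.12931216 = 0.073979
  M+2: 0.5721×0.46057568 + 0.4279×0.12931216 = 0.318828
  M+4: 0.5721×0.41011216 + 0.4279×0.46057568 = 0.431706
  M+6: 0.4279×0.41011216 = 0.175487
Scale to base peak (0.431706) = 100: 17.1 : 73.9 : 100.0 : 40.6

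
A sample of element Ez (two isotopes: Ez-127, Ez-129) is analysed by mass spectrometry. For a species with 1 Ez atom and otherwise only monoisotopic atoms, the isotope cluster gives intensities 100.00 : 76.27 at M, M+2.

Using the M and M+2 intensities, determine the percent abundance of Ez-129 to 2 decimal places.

Let p = fractional abundance of Ez-127. I(M+2)/I(M) = [C(1,1)·p^0·(1−p)] / p^1 = 1·(1−p)/p = 76.27/100.00 = 0.7627
(1−p)/p = 0.7627/1 = 0.7627  ⇒  p = 1/(1 + 0.7627) = 0.5673
Ez-127: 56.73%, Ez-129: 43.27%.

43.27%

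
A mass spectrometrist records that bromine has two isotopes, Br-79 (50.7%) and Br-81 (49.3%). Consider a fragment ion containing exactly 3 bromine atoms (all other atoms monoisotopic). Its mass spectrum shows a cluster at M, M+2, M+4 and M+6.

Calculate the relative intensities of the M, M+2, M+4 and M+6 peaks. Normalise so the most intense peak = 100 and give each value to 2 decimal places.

The 3 Br atoms are independent, so intensities follow the terms of (0.507 + 0.493)^3.
P(M) = 0.507^3 = 0.130324
P(M+2) = 3 × 0.507^2 × 0.493^1 = 0.380175
P(M+4) = 3 × 0.507^1 × 0.493^2 = 0.369678
P(M+6) = 0.493^3 = 0.119823
The M+2 peak is largest (0.380175); scaling to 100 gives 34.28 : 100.00 : 97.24 : 31.52.

34.28 : 100.00 : 97.24 : 31.52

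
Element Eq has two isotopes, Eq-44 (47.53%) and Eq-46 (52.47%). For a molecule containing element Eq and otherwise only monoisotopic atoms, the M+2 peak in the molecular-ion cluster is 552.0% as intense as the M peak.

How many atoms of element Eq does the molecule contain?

With n Eq atoms, P(M+2)/P(M) = C(n,1)·p^(n−1)q / p^n = n·q/p = n · 0.5247/0.4753.
n = 5.520 × 0.4753/0.5247 = 5.00 ≈ 5

5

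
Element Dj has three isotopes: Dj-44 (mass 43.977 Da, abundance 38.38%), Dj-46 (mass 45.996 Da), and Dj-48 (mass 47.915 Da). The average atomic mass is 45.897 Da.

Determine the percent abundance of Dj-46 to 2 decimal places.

Let x and y be the fractions of Dj-46 and Dj-48. Then x + y = 1 − 0.3838 = 0.6162 and 45.996x + 47.915y = 45.897 − 0.3838×43.977 = 29.0186274.
Substituting: 45.996x + 47.915(0.6162 − x) = 29.0186274
(45.996 − 47.915)x = -0.5065956  ⇒  x = 0.26399, y = 0.35221
Dj-46: 26.40%, Dj-48: 35.22%.

26.40%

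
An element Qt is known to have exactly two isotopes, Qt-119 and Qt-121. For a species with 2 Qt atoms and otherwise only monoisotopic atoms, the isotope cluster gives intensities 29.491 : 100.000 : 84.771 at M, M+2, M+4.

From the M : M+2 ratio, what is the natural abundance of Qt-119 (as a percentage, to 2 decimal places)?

Write p for the Qt-119 fraction. I(M+2)/I(M) = [C(2,1)·p^1·(1−p)] / p^2 = 2·(1−p)/p = 100.000/29.491 = 3.3909
(1−p)/p = 3.3909/2 = 1.6954  ⇒  p = 1/(1 + 1.6954) = 0.3710
Qt-119: 37.10%, Qt-121: 62.90%.

37.10%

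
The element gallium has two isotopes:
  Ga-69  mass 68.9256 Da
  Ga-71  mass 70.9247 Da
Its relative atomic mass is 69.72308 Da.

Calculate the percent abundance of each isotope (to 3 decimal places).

Writing the weighted mean with unknown fraction x of Ga-69:
68.9256·x + 70.9247·(1 − x) = 69.72308
(68.9256 − 70.9247)·x = 69.72308 − 70.9247
x = -1.20162 / -1.9991 = 0.60108 → 60.108% Ga-69, 39.892% Ga-71.

Ga-69: 60.108%, Ga-71: 39.892%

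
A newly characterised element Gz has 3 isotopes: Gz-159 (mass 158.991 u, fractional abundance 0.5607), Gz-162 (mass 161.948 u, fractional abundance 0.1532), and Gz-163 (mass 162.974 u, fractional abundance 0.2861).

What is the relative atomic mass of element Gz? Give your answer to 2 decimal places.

Average mass = Σ (abundance × isotope mass) = 0.5607 × 158.991 + 0.1532 × 161.948 + 0.2861 × 162.974
= 89.1463 + 24.8104 + 46.6269 = 160.5836 u

160.58 u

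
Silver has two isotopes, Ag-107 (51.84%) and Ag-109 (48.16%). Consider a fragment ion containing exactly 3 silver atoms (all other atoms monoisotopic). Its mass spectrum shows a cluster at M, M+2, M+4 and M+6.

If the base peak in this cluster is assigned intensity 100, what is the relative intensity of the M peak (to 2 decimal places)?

Binomial terms of (0.5184 + 0.4816)^3: M 0.1393, M+2 0.3883, M+4 0.3607, M+6 0.1117 → M+2 is the base peak.
P(M+2) = C(3,1) × 0.5184^2 × 0.4816^1 = 3 × 0.26873856 × 0.4816 = 0.388273 (base)
P(M) = C(3,0) × 0.5184^3 × 0.4816^0 = 1 × 0.13931407 × 1.0000 = 0.139314
Relative intensity = 0.139314 / 0.388273 × 100 = 35.88

35.88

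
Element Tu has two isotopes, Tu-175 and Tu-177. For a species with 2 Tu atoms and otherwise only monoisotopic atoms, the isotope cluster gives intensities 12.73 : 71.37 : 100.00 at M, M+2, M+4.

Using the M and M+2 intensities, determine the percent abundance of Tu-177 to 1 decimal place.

If p is the fraction of Tu that is Tu-175, then I(M+2)/I(M) = [C(2,1)·p^1·(1−p)] / p^2 = 2·(1−p)/p = 71.37/12.73 = 5.6064
(1−p)/p = 5.6064/2 = 2.8032  ⇒  p = 1/(1 + 2.8032) = 0.2629
Tu-175: 26.3%, Tu-177: 73.7%.

73.7%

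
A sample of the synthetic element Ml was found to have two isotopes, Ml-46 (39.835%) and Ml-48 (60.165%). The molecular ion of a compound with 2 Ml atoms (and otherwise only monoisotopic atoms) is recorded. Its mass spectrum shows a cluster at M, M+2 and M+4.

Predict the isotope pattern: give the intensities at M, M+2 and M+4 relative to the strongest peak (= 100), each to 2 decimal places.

The 2 Ml atoms are independent, so intensities follow the terms of (0.39835 + 0.60165)^2.
P(M) = 0.39835^2 = 0.158683
P(M+2) = 2 × 0.39835^1 × 0.60165^1 = 0.479335
P(M+4) = 0.60165^2 = 0.361983
The M+2 peak is largest (0.479335); scaling to 100 gives 33.10 : 100.00 : 75.52.

33.10 : 100.00 : 75.52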